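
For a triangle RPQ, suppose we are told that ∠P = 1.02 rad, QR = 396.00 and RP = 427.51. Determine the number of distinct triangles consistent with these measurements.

2

RP·sin P = 427.51·sin(1.02 rad) ≈ 364.3.
Since RP sin P < QR < RP (364.3 < 396.00 < 427.51), two triangles exist.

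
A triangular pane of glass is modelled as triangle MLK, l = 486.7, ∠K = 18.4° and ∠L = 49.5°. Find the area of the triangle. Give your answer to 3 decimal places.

The third angle is ∠M = 180° − ∠L − ∠K = 112.10°.
Law of sines: m = l·sin M/sin L ≈ 593.03.
Law of sines: k = l·sin K/sin L ≈ 202.03.
Area = ½·l·m·sin K ≈ 45552.

45552.319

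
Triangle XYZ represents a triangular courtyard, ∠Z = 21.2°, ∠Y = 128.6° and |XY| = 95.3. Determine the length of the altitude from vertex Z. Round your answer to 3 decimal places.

h_Z ≈ 103.600

The third angle is ∠X = 180° − ∠Y − ∠Z = 30.20°.
Law of sines: |YZ| = |XY|·sin X/sin Z ≈ 132.56.
Law of sines: |ZX| = |XY|·sin Y/sin Z ≈ 205.96.
Area = ½·|XY|·|YZ|·sin Y ≈ 4936.5.
The altitude from Z has length 2·area/|XY| ≈ 103.6.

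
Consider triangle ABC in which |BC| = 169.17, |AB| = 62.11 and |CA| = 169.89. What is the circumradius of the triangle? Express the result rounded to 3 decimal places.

86.229

By the law of cosines, cos A = (|CA|² + |AB|² − |BC|²) / (2·|CA|·|AB|) ≈ 0.19436, so ∠A ≈ 78.79°.
Circumradius = |BC|/(2 sin A) ≈ 86.229.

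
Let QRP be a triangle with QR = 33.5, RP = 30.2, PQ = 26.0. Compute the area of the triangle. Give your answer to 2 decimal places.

Semiperimeter s = (30.2 + 26 + 33.5)/2 = 44.85.
Heron's formula: area = √(44.85·14.65·18.85·11.35) ≈ 374.93.

area ≈ 374.93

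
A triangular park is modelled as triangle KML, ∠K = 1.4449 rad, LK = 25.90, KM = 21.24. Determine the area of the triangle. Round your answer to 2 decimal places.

Area = ½·LK·KM·sin K ≈ 272.88.

area ≈ 272.88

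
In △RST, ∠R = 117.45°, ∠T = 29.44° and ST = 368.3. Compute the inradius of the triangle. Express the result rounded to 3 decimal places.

The third angle is ∠S = 180° − ∠T − ∠R = 33.11°.
Law of sines: TR = ST·sin S/sin R ≈ 226.71.
Law of sines: RS = ST·sin T/sin R ≈ 203.99.
Area = ½·ST·TR·sin T ≈ 20520.
Semiperimeter s = (368.3+226.71+203.99)/2 = 399.5.
Inradius = area/s = 20520/399.5 ≈ 51.364.

r ≈ 51.364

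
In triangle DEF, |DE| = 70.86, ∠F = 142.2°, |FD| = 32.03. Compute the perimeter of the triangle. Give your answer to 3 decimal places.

Law of sines: sin E = |FD|·sin F/|DE| ≈ 0.27705.
Since |DE| ≥ |FD|, only the acute value applies: ∠E ≈ 16.08°.
Then ∠D = 180° − ∠F − ∠E ≈ 21.72°.
Law of sines gives |EF| = |DE|·sin D/sin F ≈ 42.778.
Semiperimeter s = (42.778+32.03+70.86)/2 = 72.834.
Perimeter = 42.778 + 32.03 + 70.86 = 145.67.

perimeter ≈ 145.668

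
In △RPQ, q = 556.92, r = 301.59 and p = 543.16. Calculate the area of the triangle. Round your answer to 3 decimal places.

79682.341

Semiperimeter s = (301.59 + 543.16 + 556.92)/2 = 700.84.
Heron's formula: area = √(700.84·399.25·157.68·143.92) ≈ 79682.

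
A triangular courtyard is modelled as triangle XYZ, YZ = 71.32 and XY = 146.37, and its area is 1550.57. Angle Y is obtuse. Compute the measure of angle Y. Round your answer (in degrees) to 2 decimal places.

∠Y ≈ 162.72°

From area = ½·XY·YZ·sin Y, we get sin Y = 2·area/(XY·YZ) ≈ 0.29707.
Taking the obtuse solution, ∠Y ≈ 162.72°.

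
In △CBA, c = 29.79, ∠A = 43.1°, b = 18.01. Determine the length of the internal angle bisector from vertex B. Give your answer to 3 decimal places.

23.196

By the law of cosines, a² = c² + b² − 2·c·b·cos A = 428.31, so a ≈ 20.696.
Law of cosines again: cos B = (a² + c² − b²)/(2·a·c) ≈ 0.80402, so ∠B ≈ 36.48°.
The bisector from B has length 2·a·c·cos(∠B/2)/(a+c) ≈ 23.196.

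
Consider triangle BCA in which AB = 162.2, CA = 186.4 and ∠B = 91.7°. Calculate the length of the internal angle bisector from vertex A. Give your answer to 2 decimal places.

t_A ≈ 168.36

Law of sines: sin C = AB·sin B/CA ≈ 0.86979.
Since CA ≥ AB, only the acute value applies: ∠C ≈ 60.43°.
Then ∠A = 180° − ∠B − ∠C ≈ 27.87°.
Law of sines gives BC = CA·sin A/sin B ≈ 87.162.
The bisector from A has length 2·CA·AB·cos(∠A/2)/(CA+AB) ≈ 168.36.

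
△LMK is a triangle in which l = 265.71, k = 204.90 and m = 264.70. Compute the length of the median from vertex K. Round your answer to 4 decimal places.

Median from K: ½√(2·l² + 2·m² − k²) ≈ 244.62.

m_K ≈ 244.6180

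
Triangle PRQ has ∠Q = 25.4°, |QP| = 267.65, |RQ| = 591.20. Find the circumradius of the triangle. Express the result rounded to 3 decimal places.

428.735

By the law of cosines, |PR|² = |RQ|² + |QP|² − 2·|RQ|·|QP|·cos Q = 1.3528e+05, so |PR| ≈ 367.8.
Area = ½·|RQ|·|QP|·sin Q ≈ 33936.
Circumradius = |PR|/(2 sin Q) ≈ 428.73.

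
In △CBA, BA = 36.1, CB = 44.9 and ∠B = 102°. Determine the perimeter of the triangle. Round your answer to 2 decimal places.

By the law of cosines, AC² = CB² + BA² − 2·CB·BA·cos B = 3993.2, so AC ≈ 63.192.
Semiperimeter s = (36.1+63.192+44.9)/2 = 72.096.
Perimeter = 36.1 + 63.192 + 44.9 = 144.19.

144.19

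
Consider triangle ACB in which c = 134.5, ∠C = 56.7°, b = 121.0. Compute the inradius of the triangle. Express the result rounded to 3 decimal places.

r ≈ 38.202

Law of sines: sin B = b·sin C/c ≈ 0.75192.
Since c ≥ b, only the acute value applies: ∠B ≈ 48.76°.
Then ∠A = 180° − ∠C − ∠B ≈ 74.54°.
Law of sines gives a = c·sin A/sin C ≈ 155.1.
Area = ½·c·b·sin A ≈ 7842.9.
Semiperimeter s = (155.1+134.5+121)/2 = 205.3.
Inradius = area/s = 7842.9/205.3 ≈ 38.202.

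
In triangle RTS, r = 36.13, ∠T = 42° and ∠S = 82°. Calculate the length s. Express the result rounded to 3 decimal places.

The third angle is ∠R = 180° − ∠T − ∠S = 56.00°.
Law of sines: s = r·sin S/sin R ≈ 43.157.

43.157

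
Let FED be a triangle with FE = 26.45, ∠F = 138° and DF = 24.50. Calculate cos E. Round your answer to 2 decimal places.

By the law of cosines, ED² = DF² + FE² − 2·DF·FE·cos F = 2263, so ED ≈ 47.571.
Law of cosines again: cos E = (FE² + ED² − DF²)/(2·FE·ED) ≈ 0.93874, so ∠E ≈ 20.16°.

cos E ≈ 0.94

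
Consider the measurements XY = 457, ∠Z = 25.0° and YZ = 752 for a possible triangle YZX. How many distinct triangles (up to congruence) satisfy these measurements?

YZ·sin Z = 752·sin(25.0°) ≈ 317.8.
Since YZ sin Z < XY < YZ (317.8 < 457 < 752), two triangles exist.

2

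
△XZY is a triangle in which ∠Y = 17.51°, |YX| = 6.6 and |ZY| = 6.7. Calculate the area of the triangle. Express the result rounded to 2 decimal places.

Area = ½·|ZY|·|YX|·sin Y ≈ 6.6523.

area ≈ 6.65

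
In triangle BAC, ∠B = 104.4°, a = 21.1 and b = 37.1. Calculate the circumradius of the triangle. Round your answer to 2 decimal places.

Law of sines: sin A = a·sin B/b ≈ 0.55087.
Since b ≥ a, only the acute value applies: ∠A ≈ 33.43°.
Then ∠C = 180° − ∠B − ∠A ≈ 42.17°.
Law of sines gives c = b·sin C/sin B ≈ 25.716.
Circumradius = b/(2 sin B) ≈ 19.152.

R ≈ 19.15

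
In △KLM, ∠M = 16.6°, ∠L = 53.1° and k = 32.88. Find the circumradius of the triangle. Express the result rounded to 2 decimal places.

The third angle is ∠K = 180° − ∠L − ∠M = 110.30°.
Law of sines: l = k·sin L/sin K ≈ 28.035.
Law of sines: m = k·sin M/sin K ≈ 10.016.
Circumradius = k/(2 sin K) ≈ 17.529.

17.53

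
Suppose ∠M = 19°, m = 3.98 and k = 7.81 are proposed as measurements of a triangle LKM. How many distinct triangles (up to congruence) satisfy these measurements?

2

k·sin M = 7.81·sin(19°) ≈ 2.543.
Since k sin M < m < k (2.543 < 3.98 < 7.81), two triangles exist.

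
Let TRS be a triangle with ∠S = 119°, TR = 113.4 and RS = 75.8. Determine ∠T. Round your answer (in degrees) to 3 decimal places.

35.776

Law of sines: sin T = RS·sin S/TR ≈ 0.58462.
Since TR ≥ RS, only the acute value applies: ∠T ≈ 35.78°.
Then ∠R = 180° − ∠S − ∠T ≈ 25.22°.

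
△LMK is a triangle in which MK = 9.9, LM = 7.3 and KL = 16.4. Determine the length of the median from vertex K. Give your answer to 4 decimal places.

Median from K: ½√(2·MK² + 2·KL² − LM²) ≈ 13.045.

m_K ≈ 13.0446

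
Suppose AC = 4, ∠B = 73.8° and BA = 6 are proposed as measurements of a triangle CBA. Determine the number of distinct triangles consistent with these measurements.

0

BA·sin B = 6·sin(73.8°) ≈ 5.762.
Since AC = 4 < 5.762 = BA sin B, no triangle exists.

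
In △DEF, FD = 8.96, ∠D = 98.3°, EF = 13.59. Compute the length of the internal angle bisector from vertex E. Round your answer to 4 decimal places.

Law of sines: sin E = FD·sin D/EF ≈ 0.65240.
Since EF ≥ FD, only the acute value applies: ∠E ≈ 40.72°.
Then ∠F = 180° − ∠D − ∠E ≈ 40.98°.
Law of sines gives DE = EF·sin F/sin D ≈ 9.0061.
The bisector from E has length 2·DE·EF·cos(∠E/2)/(DE+EF) ≈ 10.156.

t_E ≈ 10.1562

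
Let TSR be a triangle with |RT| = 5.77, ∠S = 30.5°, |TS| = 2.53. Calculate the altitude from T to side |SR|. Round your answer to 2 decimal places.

Law of sines: sin R = |TS|·sin S/|RT| ≈ 0.22254.
Since |RT| ≥ |TS|, only the acute value applies: ∠R ≈ 12.86°.
Then ∠T = 180° − ∠S − ∠R ≈ 136.64°.
Law of sines gives |SR| = |RT|·sin T/sin S ≈ 7.8052.
Area = ½·|RT|·|TS|·sin T ≈ 5.0112.
The altitude from T has length 2·area/|SR| ≈ 1.2841.

1.28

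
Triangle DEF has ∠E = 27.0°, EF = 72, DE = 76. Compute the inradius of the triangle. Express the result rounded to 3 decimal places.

By the law of cosines, FD² = DE² + EF² − 2·DE·EF·cos E = 1208.8, so FD ≈ 34.768.
Area = ½·DE·EF·sin E ≈ 1242.1.
Semiperimeter s = (72+34.768+76)/2 = 91.384.
Inradius = area/s = 1242.1/91.384 ≈ 13.592.

r ≈ 13.592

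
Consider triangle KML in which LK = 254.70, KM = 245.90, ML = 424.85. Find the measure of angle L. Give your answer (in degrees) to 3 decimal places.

31.309

By the law of cosines, cos L = (ML² + LK² − KM²) / (2·ML·LK) ≈ 0.85438, so ∠L ≈ 31.31°.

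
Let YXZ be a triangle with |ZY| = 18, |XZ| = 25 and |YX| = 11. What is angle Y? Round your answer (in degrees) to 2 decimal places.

∠Y ≈ 117.04°

By the law of cosines, cos Y = (|ZY|² + |YX|² − |XZ|²) / (2·|ZY|·|YX|) ≈ -0.45455, so ∠Y ≈ 117.04°.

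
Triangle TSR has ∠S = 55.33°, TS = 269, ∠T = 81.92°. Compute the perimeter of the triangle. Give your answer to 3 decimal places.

987.276

The third angle is ∠R = 180° − ∠T − ∠S = 42.75°.
Law of sines: SR = TS·sin T/sin R ≈ 392.35.
Law of sines: RT = TS·sin S/sin R ≈ 325.92.
Semiperimeter s = (392.35+325.92+269)/2 = 493.64.
Perimeter = 392.35 + 325.92 + 269 = 987.28.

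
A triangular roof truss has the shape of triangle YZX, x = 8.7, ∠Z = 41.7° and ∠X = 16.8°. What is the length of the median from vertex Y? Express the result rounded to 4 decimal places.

The third angle is ∠Y = 180° − ∠Z − ∠X = 121.50°.
Law of sines: y = x·sin Y/sin X ≈ 25.665.
Law of sines: z = x·sin Z/sin X ≈ 20.024.
Median from Y: ½√(2·z² + 2·x² − y²) ≈ 8.5819.

8.5819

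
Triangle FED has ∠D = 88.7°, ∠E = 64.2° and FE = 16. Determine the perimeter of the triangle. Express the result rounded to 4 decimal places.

37.6994

The third angle is ∠F = 180° − ∠E − ∠D = 27.10°.
Law of sines: ED = FE·sin F/sin D ≈ 7.2906.
Law of sines: DF = FE·sin E/sin D ≈ 14.409.
Semiperimeter s = (7.2906+14.409+16)/2 = 18.85.
Perimeter = 7.2906 + 14.409 + 16 = 37.699.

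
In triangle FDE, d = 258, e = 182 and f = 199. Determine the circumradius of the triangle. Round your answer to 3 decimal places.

129.469

By the law of cosines, cos F = (d² + e² − f²) / (2·d·e) ≈ 0.63982, so ∠F ≈ 50.22°.
Circumradius = f/(2 sin F) ≈ 129.47.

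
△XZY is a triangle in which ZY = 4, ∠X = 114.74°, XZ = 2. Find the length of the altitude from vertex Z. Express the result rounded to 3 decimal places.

h_Z ≈ 1.816

Law of sines: sin Y = XZ·sin X/ZY ≈ 0.45411.
Since ZY ≥ XZ, only the acute value applies: ∠Y ≈ 27.01°.
Then ∠Z = 180° − ∠X − ∠Y ≈ 38.25°.
Law of sines gives YX = ZY·sin Z/sin X ≈ 2.7268.
Area = ½·ZY·XZ·sin Z ≈ 2.4765.
The altitude from Z has length 2·area/YX ≈ 1.8164.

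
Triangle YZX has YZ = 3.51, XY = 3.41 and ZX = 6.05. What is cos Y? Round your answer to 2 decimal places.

By the law of cosines, cos Y = (XY² + YZ² − ZX²) / (2·XY·YZ) ≈ -0.52862, so ∠Y ≈ 121.91°.

-0.53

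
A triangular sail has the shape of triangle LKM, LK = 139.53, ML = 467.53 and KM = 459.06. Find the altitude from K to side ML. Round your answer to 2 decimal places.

h_K ≈ 136.44

Semiperimeter s = (459.06 + 467.53 + 139.53)/2 = 533.06.
Heron's formula: area = √(533.06·74·65.53·393.53) ≈ 31894.
The altitude from K has length 2·area/ML ≈ 136.44.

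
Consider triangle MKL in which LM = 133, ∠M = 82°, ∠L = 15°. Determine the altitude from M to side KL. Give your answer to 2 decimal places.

The third angle is ∠K = 180° − ∠L − ∠M = 83.00°.
Law of sines: KL = LM·sin M/sin K ≈ 132.69.
Law of sines: MK = LM·sin L/sin K ≈ 34.681.
Area = ½·LM·KL·sin L ≈ 2283.9.
The altitude from M has length 2·area/KL ≈ 34.423.

34.42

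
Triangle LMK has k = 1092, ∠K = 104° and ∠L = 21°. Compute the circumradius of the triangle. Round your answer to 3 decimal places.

562.715

The third angle is ∠M = 180° − ∠K − ∠L = 55.00°.
Law of sines: l = k·sin L/sin K ≈ 403.32.
Law of sines: m = k·sin M/sin K ≈ 921.9.
Circumradius = k/(2 sin K) ≈ 562.72.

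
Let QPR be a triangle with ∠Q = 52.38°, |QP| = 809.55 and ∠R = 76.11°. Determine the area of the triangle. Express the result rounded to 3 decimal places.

The third angle is ∠P = 180° − ∠R − ∠Q = 51.51°.
Law of sines: |PR| = |QP|·sin Q/sin R ≈ 660.54.
Law of sines: |RQ| = |QP|·sin P/sin R ≈ 652.74.
Area = ½·|QP|·|PR|·sin P ≈ 2.0928e+05.

209275.336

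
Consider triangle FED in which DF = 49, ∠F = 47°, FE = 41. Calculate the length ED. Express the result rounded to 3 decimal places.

36.630

By the law of cosines, ED² = DF² + FE² − 2·DF·FE·cos F = 1341.7, so ED ≈ 36.63.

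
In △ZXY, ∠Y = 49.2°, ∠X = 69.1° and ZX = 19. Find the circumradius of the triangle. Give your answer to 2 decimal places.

12.55

The third angle is ∠Z = 180° − ∠X − ∠Y = 61.70°.
Law of sines: XY = ZX·sin Z/sin Y ≈ 22.099.
Law of sines: YZ = ZX·sin X/sin Y ≈ 23.448.
Circumradius = ZX/(2 sin Y) ≈ 12.55.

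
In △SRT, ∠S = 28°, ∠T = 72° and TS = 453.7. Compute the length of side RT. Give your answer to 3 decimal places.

216.285

The third angle is ∠R = 180° − ∠T − ∠S = 80.00°.
Law of sines: RT = TS·sin S/sin R ≈ 216.29.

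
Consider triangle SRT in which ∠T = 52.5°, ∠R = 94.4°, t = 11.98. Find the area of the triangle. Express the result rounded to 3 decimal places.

The third angle is ∠S = 180° − ∠R − ∠T = 33.10°.
Law of sines: s = t·sin S/sin T ≈ 8.2464.
Law of sines: r = t·sin R/sin T ≈ 15.056.
Area = ½·t·s·sin R ≈ 49.25.

49.250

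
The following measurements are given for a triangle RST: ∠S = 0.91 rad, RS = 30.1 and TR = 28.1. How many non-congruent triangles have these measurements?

RS·sin S = 30.1·sin(0.91 rad) ≈ 23.76.
Since RS sin S < TR < RS (23.76 < 28.1 < 30.1), two triangles exist.

2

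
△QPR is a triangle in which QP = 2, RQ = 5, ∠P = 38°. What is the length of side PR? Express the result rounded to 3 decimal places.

Law of sines: sin R = QP·sin P/RQ ≈ 0.24626.
Since RQ ≥ QP, only the acute value applies: ∠R ≈ 14.26°.
Then ∠Q = 180° − ∠P − ∠R ≈ 127.74°.
Law of sines gives PR = RQ·sin Q/sin P ≈ 6.422.

6.422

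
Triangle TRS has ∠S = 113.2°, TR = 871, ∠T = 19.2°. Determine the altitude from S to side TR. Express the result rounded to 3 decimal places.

h_S ≈ 230.135

The third angle is ∠R = 180° − ∠S − ∠T = 47.60°.
Law of sines: RS = TR·sin T/sin S ≈ 311.64.
Law of sines: ST = TR·sin R/sin S ≈ 699.78.
Area = ½·TR·RS·sin R ≈ 1.0022e+05.
The altitude from S has length 2·area/TR ≈ 230.14.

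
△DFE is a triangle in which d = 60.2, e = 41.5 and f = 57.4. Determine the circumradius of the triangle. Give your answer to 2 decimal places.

R ≈ 31.48

By the law of cosines, cos D = (f² + e² − d²) / (2·f·e) ≈ 0.29238, so ∠D ≈ 73.00°.
Circumradius = d/(2 sin D) ≈ 31.475.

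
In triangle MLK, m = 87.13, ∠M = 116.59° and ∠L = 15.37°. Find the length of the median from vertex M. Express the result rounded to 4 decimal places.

m_M ≈ 32.5634

The third angle is ∠K = 180° − ∠M − ∠L = 48.04°.
Law of sines: l = m·sin L/sin M ≈ 25.825.
Law of sines: k = m·sin K/sin M ≈ 72.454.
Median from M: ½√(2·l² + 2·k² − m²) ≈ 32.563.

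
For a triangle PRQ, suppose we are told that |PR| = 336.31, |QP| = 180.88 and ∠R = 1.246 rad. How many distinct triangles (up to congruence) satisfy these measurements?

|PR|·sin R = 336.31·sin(1.246 rad) ≈ 318.7.
Since |QP| = 180.88 < 318.7 = |PR| sin R, no triangle exists.

0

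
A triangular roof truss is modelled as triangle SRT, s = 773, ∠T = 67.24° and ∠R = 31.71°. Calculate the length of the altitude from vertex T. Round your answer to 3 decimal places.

406.304

The third angle is ∠S = 180° − ∠R − ∠T = 81.05°.
Law of sines: r = s·sin R/sin S ≈ 411.31.
Law of sines: t = s·sin T/sin S ≈ 721.59.
Area = ½·s·r·sin T ≈ 1.4659e+05.
The altitude from T has length 2·area/t ≈ 406.3.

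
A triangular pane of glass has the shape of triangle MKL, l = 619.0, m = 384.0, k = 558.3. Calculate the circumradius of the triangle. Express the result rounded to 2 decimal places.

By the law of cosines, cos M = (k² + l² − m²) / (2·k·l) ≈ 0.79199, so ∠M ≈ 37.63°.
Circumradius = m/(2 sin M) ≈ 314.48.

314.48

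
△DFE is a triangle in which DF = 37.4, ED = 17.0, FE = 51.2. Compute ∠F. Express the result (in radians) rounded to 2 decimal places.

By the law of cosines, cos F = (DF² + FE² − ED²) / (2·DF·FE) ≈ 0.97426, so ∠F ≈ 0.227 rad.

∠F ≈ 0.23 rad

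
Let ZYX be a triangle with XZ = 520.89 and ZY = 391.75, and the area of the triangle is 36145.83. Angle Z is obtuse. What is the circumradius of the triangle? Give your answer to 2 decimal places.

From area = ½·XZ·ZY·sin Z, we get sin Z = 2·area/(XZ·ZY) ≈ 0.35427.
Taking the obtuse solution, ∠Z ≈ 159.25°.
Law of cosines then gives YX ≈ 898.02.
Circumradius = YX/(2 sin Z) ≈ 1267.4.

1267.43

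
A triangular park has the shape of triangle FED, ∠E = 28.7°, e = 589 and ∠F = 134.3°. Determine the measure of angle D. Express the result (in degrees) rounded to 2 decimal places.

The third angle is ∠D = 180° − ∠F − ∠E = 17.00°.

17.00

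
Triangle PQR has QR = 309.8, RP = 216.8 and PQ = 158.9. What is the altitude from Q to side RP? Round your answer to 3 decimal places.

h_Q ≈ 149.183

Semiperimeter s = (309.8 + 216.8 + 158.9)/2 = 342.75.
Heron's formula: area = √(342.75·32.95·125.95·183.85) ≈ 16171.
The altitude from Q has length 2·area/RP ≈ 149.18.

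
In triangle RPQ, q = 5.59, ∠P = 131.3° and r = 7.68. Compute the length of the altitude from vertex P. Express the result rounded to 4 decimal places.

2.6611

By the law of cosines, p² = q² + r² − 2·q·r·cos P = 146.9, so p ≈ 12.12.
Area = ½·q·r·sin P ≈ 16.126.
The altitude from P has length 2·area/p ≈ 2.6611.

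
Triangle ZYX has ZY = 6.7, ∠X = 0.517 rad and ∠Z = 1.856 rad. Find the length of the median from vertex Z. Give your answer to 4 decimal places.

The third angle is ∠Y = π − ∠X − ∠Z = 0.769 rad.
Law of sines: YX = ZY·sin Z/sin X ≈ 13.008.
Law of sines: XZ = ZY·sin Y/sin X ≈ 9.4226.
Median from Z: ½√(2·XZ² + 2·ZY² − YX²) ≈ 4.9535.

m_Z ≈ 4.9535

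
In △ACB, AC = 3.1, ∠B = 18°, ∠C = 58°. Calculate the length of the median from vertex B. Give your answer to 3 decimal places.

m_B ≈ 9.009

The third angle is ∠A = 180° − ∠C − ∠B = 104.00°.
Law of sines: CB = AC·sin A/sin B ≈ 9.7338.
Law of sines: BA = AC·sin C/sin B ≈ 8.5075.
Median from B: ½√(2·CB² + 2·BA² − AC²) ≈ 9.0089.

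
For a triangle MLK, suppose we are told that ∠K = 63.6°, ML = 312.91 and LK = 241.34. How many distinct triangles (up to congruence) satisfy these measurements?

1

LK·sin K = 241.34·sin(63.6°) ≈ 216.2.
Since ML ≥ LK, exactly one triangle exists.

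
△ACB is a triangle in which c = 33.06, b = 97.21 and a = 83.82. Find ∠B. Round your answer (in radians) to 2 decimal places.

By the law of cosines, cos B = (a² + c² − b²) / (2·a·c) ≈ -0.24016, so ∠B ≈ 1.8133 rad.

1.81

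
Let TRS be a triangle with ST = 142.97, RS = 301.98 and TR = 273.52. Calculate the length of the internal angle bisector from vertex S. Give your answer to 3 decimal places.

By the law of cosines, cos S = (RS² + ST² − TR²) / (2·RS·ST) ≈ 0.42640, so ∠S ≈ 1.1303 rad.
The bisector from S has length 2·RS·ST·cos(∠S/2)/(RS+ST) ≈ 163.89.

t_S ≈ 163.888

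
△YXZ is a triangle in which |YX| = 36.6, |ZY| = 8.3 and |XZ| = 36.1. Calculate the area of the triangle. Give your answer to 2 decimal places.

area ≈ 149.59

Semiperimeter s = (36.1 + 8.3 + 36.6)/2 = 40.5.
Heron's formula: area = √(40.5·4.4·32.2·3.9) ≈ 149.59.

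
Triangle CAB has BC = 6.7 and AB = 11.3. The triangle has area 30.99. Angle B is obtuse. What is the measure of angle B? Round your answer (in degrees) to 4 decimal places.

From area = ½·AB·BC·sin B, we get sin B = 2·area/(AB·BC) ≈ 0.81865.
Taking the obtuse solution, ∠B ≈ 125.05°.

∠B ≈ 125.0501°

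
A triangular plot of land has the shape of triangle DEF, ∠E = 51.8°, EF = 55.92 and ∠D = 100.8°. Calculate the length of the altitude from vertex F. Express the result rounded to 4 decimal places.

The third angle is ∠F = 180° − ∠D − ∠E = 27.40°.
Law of sines: FD = EF·sin E/sin D ≈ 44.738.
Law of sines: DE = EF·sin F/sin D ≈ 26.198.
Area = ½·EF·FD·sin F ≈ 575.65.
The altitude from F has length 2·area/DE ≈ 43.945.

43.9451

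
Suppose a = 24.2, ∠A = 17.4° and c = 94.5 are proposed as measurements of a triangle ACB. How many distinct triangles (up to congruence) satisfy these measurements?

c·sin A = 94.5·sin(17.4°) ≈ 28.26.
Since a = 24.2 < 28.26 = c sin A, no triangle exists.

0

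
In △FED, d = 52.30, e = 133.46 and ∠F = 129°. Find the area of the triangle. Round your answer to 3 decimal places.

Area = ½·e·d·sin F ≈ 2712.2.

2712.223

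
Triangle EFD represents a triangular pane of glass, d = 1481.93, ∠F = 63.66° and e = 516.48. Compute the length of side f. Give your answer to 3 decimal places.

By the law of cosines, f² = d² + e² − 2·d·e·cos F = 1.7837e+06, so f ≈ 1335.5.

1335.540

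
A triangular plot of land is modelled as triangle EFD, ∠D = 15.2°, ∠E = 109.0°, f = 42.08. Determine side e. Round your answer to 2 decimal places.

The third angle is ∠F = 180° − ∠D − ∠E = 55.80°.
Law of sines: e = f·sin E/sin F ≈ 48.106.

48.11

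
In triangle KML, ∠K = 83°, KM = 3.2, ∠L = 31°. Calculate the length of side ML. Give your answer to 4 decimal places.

6.1668

The third angle is ∠M = 180° − ∠L − ∠K = 66.00°.
Law of sines: ML = KM·sin K/sin L ≈ 6.1668.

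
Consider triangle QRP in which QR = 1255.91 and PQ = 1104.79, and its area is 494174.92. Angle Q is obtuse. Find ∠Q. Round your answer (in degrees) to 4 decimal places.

From area = ½·PQ·QR·sin Q, we get sin Q = 2·area/(PQ·QR) ≈ 0.71232.
Taking the obtuse solution, ∠Q ≈ 134.58°.

134.5764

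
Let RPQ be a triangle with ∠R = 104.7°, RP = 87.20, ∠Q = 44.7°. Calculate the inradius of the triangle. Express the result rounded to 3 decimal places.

19.698

The third angle is ∠P = 180° − ∠Q − ∠R = 30.60°.
Law of sines: PQ = RP·sin R/sin Q ≈ 119.91.
Law of sines: QR = RP·sin P/sin Q ≈ 63.106.
Area = ½·RP·PQ·sin P ≈ 2661.4.
Semiperimeter s = (119.91+63.106+87.2)/2 = 135.11.
Inradius = area/s = 2661.4/135.11 ≈ 19.698.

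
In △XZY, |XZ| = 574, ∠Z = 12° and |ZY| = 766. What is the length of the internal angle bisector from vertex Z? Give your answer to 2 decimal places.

t_Z ≈ 652.65

By the law of cosines, |YX|² = |XZ|² + |ZY|² − 2·|XZ|·|ZY|·cos Z = 56080, so |YX| ≈ 236.81.
The bisector from Z has length 2·|XZ|·|ZY|·cos(∠Z/2)/(|XZ|+|ZY|) ≈ 652.65.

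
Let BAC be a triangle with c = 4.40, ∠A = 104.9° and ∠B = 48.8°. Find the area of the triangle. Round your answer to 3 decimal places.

area ≈ 15.886

The third angle is ∠C = 180° − ∠B − ∠A = 26.30°.
Law of sines: b = c·sin B/sin C ≈ 7.472.
Law of sines: a = c·sin A/sin C ≈ 9.5968.
Area = ½·c·b·sin A ≈ 15.886.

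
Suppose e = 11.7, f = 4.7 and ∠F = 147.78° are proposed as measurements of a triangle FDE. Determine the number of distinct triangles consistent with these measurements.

e·sin F = 11.7·sin(147.78°) ≈ 6.238.
Since ∠F is not acute, a triangle exists only if f > e; here f ≤ e, so there is no triangle.

0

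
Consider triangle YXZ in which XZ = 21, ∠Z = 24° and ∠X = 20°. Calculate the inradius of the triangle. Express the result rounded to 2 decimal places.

The third angle is ∠Y = 180° − ∠X − ∠Z = 136.00°.
Law of sines: ZY = XZ·sin X/sin Y ≈ 10.34.
Law of sines: YX = XZ·sin Z/sin Y ≈ 12.296.
Area = ½·XZ·ZY·sin Z ≈ 44.157.
Semiperimeter s = (21+10.34+12.296)/2 = 21.818.
Inradius = area/s = 44.157/21.818 ≈ 2.0239.

r ≈ 2.02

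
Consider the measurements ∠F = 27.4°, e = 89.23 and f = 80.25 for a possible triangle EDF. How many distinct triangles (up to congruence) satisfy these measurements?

2

e·sin F = 89.23·sin(27.4°) ≈ 41.06.
Since e sin F < f < e (41.06 < 80.25 < 89.23), two triangles exist.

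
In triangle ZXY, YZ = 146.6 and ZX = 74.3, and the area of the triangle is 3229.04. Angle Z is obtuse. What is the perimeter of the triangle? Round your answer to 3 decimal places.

From area = ½·YZ·ZX·sin Z, we get sin Z = 2·area/(YZ·ZX) ≈ 0.59290.
Taking the obtuse solution, ∠Z ≈ 143.64°.
Law of cosines then gives XY ≈ 211.08.
Perimeter = 211.08 + 146.6 + 74.3 = 431.98.

perimeter ≈ 431.980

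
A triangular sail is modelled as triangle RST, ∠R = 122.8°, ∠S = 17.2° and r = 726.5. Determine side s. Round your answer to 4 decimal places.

The third angle is ∠T = 180° − ∠R − ∠S = 40.00°.
Law of sines: s = r·sin S/sin R ≈ 255.58.

255.5799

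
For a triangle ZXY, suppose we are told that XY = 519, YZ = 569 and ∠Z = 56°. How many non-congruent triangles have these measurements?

2

YZ·sin Z = 569·sin(56°) ≈ 471.7.
Since YZ sin Z < XY < YZ (471.7 < 519 < 569), two triangles exist.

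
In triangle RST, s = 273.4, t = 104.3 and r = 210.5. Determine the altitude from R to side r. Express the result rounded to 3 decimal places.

93.382

Semiperimeter p = (210.5 + 273.4 + 104.3)/2 = 294.1.
Heron's formula: area = √(294.1·83.6·20.7·189.8) ≈ 9828.4.
The altitude from R has length 2·area/r ≈ 93.382.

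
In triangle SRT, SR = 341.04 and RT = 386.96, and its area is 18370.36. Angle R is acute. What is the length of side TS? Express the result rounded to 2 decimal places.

From area = ½·SR·RT·sin R, we get sin R = 2·area/(SR·RT) ≈ 0.27840.
Taking the acute solution, ∠R ≈ 16.17°.
Law of cosines then gives TS ≈ 112.

112.00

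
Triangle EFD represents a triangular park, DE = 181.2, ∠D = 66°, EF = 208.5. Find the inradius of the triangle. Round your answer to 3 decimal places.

Law of sines: sin F = DE·sin D/EF ≈ 0.79393.
Since EF ≥ DE, only the acute value applies: ∠F ≈ 52.55°.
Then ∠E = 180° − ∠D − ∠F ≈ 61.45°.
Law of sines gives FD = EF·sin E/sin D ≈ 200.47.
Area = ½·EF·DE·sin E ≈ 16592.
Semiperimeter s = (200.47+181.2+208.5)/2 = 295.09.
Inradius = area/s = 16592/295.09 ≈ 56.229.

56.229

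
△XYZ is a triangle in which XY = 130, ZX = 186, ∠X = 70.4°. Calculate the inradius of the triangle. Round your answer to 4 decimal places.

By the law of cosines, YZ² = ZX² + XY² − 2·ZX·XY·cos X = 35274, so YZ ≈ 187.81.
Area = ½·ZX·XY·sin X ≈ 11389.
Semiperimeter s = (187.81+186+130)/2 = 251.91.
Inradius = area/s = 11389/251.91 ≈ 45.213.

r ≈ 45.2131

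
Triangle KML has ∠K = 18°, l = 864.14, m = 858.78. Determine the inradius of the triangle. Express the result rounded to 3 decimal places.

By the law of cosines, k² = m² + l² − 2·m·l·cos K = 72671, so k ≈ 269.58.
Area = ½·m·l·sin K ≈ 1.1466e+05.
Semiperimeter s = (269.58+858.78+864.14)/2 = 996.25.
Inradius = area/s = 1.1466e+05/996.25 ≈ 115.09.

115.094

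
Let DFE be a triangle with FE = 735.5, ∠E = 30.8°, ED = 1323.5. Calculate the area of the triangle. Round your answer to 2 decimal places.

249220.03

Area = ½·FE·ED·sin E ≈ 2.4922e+05.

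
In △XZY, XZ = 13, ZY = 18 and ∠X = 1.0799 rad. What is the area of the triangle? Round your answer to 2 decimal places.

Law of sines: sin Y = XZ·sin X/ZY ≈ 0.63694.
Since ZY ≥ XZ, only the acute value applies: ∠Y ≈ 0.6905 rad.
Then ∠Z = π − ∠X − ∠Y ≈ 1.3712 rad.
Law of sines gives YX = ZY·sin Z/sin X ≈ 20.005.
Area = ½·ZY·XZ·sin Z ≈ 114.68.

area ≈ 114.68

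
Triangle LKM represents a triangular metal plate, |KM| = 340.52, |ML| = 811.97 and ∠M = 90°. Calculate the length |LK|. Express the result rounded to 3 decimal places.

880.482

By the law of cosines, |LK|² = |KM|² + |ML|² − 2·|KM|·|ML|·cos M = 7.7525e+05, so |LK| ≈ 880.48.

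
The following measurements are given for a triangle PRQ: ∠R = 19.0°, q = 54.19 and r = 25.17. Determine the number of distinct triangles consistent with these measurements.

q·sin R = 54.19·sin(19.0°) ≈ 17.64.
Since q sin R < r < q (17.64 < 25.17 < 54.19), two triangles exist.

2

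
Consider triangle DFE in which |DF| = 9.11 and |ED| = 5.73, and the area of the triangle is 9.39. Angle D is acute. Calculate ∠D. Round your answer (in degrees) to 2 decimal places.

∠D ≈ 21.09°

From area = ½·|ED|·|DF|·sin D, we get sin D = 2·area/(|ED|·|DF|) ≈ 0.35977.
Taking the acute solution, ∠D ≈ 21.09°.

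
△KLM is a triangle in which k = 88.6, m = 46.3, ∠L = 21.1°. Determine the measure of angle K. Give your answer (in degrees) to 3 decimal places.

∠K ≈ 138.742°

By the law of cosines, l² = m² + k² − 2·m·k·cos L = 2339.4, so l ≈ 48.367.
Law of cosines again: cos K = (l² + m² − k²)/(2·l·m) ≈ -0.75175, so ∠K ≈ 138.74°.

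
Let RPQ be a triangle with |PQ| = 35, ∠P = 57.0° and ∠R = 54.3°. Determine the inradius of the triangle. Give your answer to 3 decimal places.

10.590

The third angle is ∠Q = 180° − ∠R − ∠P = 68.70°.
Law of sines: |QR| = |PQ|·sin P/sin R ≈ 36.146.
Law of sines: |RP| = |PQ|·sin Q/sin R ≈ 40.155.
Area = ½·|PQ|·|QR|·sin Q ≈ 589.34.
Semiperimeter s = (35+36.146+40.155)/2 = 55.65.
Inradius = area/s = 589.34/55.65 ≈ 10.59.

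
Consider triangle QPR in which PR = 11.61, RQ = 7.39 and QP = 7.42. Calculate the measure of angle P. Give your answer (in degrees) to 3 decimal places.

38.286

By the law of cosines, cos P = (QP² + PR² − RQ²) / (2·QP·PR) ≈ 0.78492, so ∠P ≈ 38.29°.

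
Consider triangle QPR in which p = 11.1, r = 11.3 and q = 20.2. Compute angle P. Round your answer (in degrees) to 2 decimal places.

∠P ≈ 25.36°

By the law of cosines, cos P = (r² + q² − p²) / (2·r·q) ≈ 0.90362, so ∠P ≈ 25.36°.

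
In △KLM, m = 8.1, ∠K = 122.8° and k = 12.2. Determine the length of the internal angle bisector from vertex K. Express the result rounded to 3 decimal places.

t_K ≈ 3.215

Law of sines: sin M = m·sin K/k ≈ 0.55808.
Since k ≥ m, only the acute value applies: ∠M ≈ 33.92°.
Then ∠L = 180° − ∠K − ∠M ≈ 23.28°.
Law of sines gives l = k·sin L/sin K ≈ 5.7356.
The bisector from K has length 2·l·m·cos(∠K/2)/(l+m) ≈ 3.2148.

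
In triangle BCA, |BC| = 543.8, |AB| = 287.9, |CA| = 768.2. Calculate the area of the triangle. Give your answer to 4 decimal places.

Semiperimeter s = (768.2 + 287.9 + 543.8)/2 = 799.95.
Heron's formula: area = √(799.95·31.75·512.05·256.15) ≈ 57717.

57717.3857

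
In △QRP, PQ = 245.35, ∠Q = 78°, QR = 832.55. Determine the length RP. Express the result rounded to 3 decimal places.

817.556

By the law of cosines, RP² = PQ² + QR² − 2·PQ·QR·cos Q = 6.684e+05, so RP ≈ 817.56.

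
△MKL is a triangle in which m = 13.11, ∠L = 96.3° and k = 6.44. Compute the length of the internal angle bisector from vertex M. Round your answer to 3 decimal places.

7.884

By the law of cosines, l² = m² + k² − 2·m·k·cos L = 231.88, so l ≈ 15.227.
Law of cosines again: cos M = (k² + l² − m²)/(2·k·l) ≈ 0.51740, so ∠M ≈ 58.84°.
The bisector from M has length 2·k·l·cos(∠M/2)/(k+l) ≈ 7.8844.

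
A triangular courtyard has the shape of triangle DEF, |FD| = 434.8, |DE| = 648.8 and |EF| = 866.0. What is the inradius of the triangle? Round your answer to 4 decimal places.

140.1724

Semiperimeter s = (866 + 434.8 + 648.8)/2 = 974.8.
Heron's formula: area = √(974.8·108.8·540·326) ≈ 1.3664e+05.
Inradius = area/s = 1.3664e+05/974.8 ≈ 140.17.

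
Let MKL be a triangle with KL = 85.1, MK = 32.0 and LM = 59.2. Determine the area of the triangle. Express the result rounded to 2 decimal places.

Semiperimeter s = (85.1 + 59.2 + 32)/2 = 88.15.
Heron's formula: area = √(88.15·3.05·28.95·56.15) ≈ 661.09.

661.09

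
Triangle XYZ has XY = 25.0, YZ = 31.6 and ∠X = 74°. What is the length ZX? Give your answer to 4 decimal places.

Law of sines: sin Z = XY·sin X/YZ ≈ 0.76049.
Since YZ ≥ XY, only the acute value applies: ∠Z ≈ 49.51°.
Then ∠Y = 180° − ∠X − ∠Z ≈ 56.49°.
Law of sines gives ZX = YZ·sin Y/sin X ≈ 27.41.

27.4103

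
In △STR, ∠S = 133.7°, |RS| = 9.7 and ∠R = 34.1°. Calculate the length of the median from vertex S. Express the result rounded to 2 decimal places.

10.14

The third angle is ∠T = 180° − ∠R − ∠S = 12.20°.
Law of sines: |TR| = |RS|·sin S/sin T ≈ 33.185.
Law of sines: |ST| = |RS|·sin R/sin T ≈ 25.734.
Median from S: ½√(2·|RS|² + 2·|ST|² − |TR|²) ≈ 10.142.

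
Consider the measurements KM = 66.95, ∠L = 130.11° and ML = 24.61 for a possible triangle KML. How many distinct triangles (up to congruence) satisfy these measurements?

ML·sin L = 24.61·sin(130.11°) ≈ 18.82.
Since ∠L is not acute, a triangle exists only if KM > ML; here KM > ML, so there is exactly one triangle.

1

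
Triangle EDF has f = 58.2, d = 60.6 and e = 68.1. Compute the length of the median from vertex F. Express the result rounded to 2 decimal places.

Median from F: ½√(2·e² + 2·d² − f²) ≈ 57.517.

57.52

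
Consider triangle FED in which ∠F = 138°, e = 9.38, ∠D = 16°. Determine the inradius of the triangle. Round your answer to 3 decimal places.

r ≈ 1.251

The third angle is ∠E = 180° − ∠D − ∠F = 26.00°.
Law of sines: f = e·sin F/sin E ≈ 14.318.
Law of sines: d = e·sin D/sin E ≈ 5.8979.
Area = ½·e·f·sin D ≈ 18.509.
Semiperimeter s = (14.318+9.38+5.8979)/2 = 14.798.
Inradius = area/s = 18.509/14.798 ≈ 1.2508.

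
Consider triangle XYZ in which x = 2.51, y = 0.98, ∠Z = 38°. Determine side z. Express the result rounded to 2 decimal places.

By the law of cosines, z² = x² + y² − 2·x·y·cos Z = 3.3838, so z ≈ 1.8395.

1.84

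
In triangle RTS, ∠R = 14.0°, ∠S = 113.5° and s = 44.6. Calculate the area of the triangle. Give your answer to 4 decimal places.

208.1535

The third angle is ∠T = 180° − ∠S − ∠R = 52.50°.
Law of sines: r = s·sin R/sin S ≈ 11.766.
Law of sines: t = s·sin T/sin S ≈ 38.584.
Area = ½·s·r·sin T ≈ 208.15.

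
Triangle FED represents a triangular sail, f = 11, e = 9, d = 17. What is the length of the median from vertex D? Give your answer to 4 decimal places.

m_D ≈ 5.3619

Median from D: ½√(2·f² + 2·e² − d²) ≈ 5.3619.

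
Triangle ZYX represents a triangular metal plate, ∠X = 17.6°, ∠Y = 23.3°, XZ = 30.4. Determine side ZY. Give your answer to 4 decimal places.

The third angle is ∠Z = 180° − ∠Y − ∠X = 139.10°.
Law of sines: ZY = XZ·sin X/sin Y ≈ 23.239.

23.2389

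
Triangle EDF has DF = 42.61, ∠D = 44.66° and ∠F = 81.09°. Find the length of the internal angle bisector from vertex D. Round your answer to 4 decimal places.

43.2775

The third angle is ∠E = 180° − ∠D − ∠F = 54.25°.
Law of sines: FE = DF·sin D/sin E ≈ 36.904.
Law of sines: ED = DF·sin F/sin E ≈ 51.869.
The bisector from D has length 2·ED·DF·cos(∠D/2)/(ED+DF) ≈ 43.278.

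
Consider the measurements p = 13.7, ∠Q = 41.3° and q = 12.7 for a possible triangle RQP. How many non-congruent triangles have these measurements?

2

p·sin Q = 13.7·sin(41.3°) ≈ 9.042.
Since p sin Q < q < p (9.042 < 12.7 < 13.7), two triangles exist.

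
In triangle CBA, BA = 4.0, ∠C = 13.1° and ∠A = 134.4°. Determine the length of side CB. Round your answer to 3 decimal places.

The third angle is ∠B = 180° − ∠A − ∠C = 32.50°.
Law of sines: CB = BA·sin A/sin C ≈ 12.609.

12.609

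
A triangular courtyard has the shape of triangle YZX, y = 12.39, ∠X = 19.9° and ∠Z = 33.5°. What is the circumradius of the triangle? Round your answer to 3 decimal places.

The third angle is ∠Y = 180° − ∠Z − ∠X = 126.60°.
Law of sines: z = y·sin Z/sin Y ≈ 8.5181.
Law of sines: x = y·sin X/sin Y ≈ 5.2531.
Circumradius = y/(2 sin Y) ≈ 7.7166.

7.717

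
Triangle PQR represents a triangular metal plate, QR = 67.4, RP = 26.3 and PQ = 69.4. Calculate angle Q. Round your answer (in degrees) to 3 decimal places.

By the law of cosines, cos Q = (PQ² + QR² − RP²) / (2·PQ·QR) ≈ 0.92649, so ∠Q ≈ 22.11°.

∠Q ≈ 22.106°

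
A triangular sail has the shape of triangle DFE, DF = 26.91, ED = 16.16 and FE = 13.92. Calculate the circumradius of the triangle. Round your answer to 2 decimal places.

By the law of cosines, cos D = (ED² + DF² − FE²) / (2·ED·DF) ≈ 0.91008, so ∠D ≈ 0.427 rad.
Circumradius = FE/(2 sin D) ≈ 16.794.

16.79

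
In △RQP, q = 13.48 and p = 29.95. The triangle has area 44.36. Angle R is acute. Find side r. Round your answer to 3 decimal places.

17.059

From area = ½·q·p·sin R, we get sin R = 2·area/(q·p) ≈ 0.21975.
Taking the acute solution, ∠R ≈ 12.69°.
Law of cosines then gives r ≈ 17.059.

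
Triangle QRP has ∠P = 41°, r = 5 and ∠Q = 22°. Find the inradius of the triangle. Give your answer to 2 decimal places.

0.64

The third angle is ∠R = 180° − ∠P − ∠Q = 117.00°.
Law of sines: q = r·sin Q/sin R ≈ 2.1022.
Law of sines: p = r·sin P/sin R ≈ 3.6816.
Area = ½·r·q·sin P ≈ 3.4478.
Semiperimeter s = (2.1022+5+3.6816)/2 = 5.3919.
Inradius = area/s = 3.4478/5.3919 ≈ 0.63945.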